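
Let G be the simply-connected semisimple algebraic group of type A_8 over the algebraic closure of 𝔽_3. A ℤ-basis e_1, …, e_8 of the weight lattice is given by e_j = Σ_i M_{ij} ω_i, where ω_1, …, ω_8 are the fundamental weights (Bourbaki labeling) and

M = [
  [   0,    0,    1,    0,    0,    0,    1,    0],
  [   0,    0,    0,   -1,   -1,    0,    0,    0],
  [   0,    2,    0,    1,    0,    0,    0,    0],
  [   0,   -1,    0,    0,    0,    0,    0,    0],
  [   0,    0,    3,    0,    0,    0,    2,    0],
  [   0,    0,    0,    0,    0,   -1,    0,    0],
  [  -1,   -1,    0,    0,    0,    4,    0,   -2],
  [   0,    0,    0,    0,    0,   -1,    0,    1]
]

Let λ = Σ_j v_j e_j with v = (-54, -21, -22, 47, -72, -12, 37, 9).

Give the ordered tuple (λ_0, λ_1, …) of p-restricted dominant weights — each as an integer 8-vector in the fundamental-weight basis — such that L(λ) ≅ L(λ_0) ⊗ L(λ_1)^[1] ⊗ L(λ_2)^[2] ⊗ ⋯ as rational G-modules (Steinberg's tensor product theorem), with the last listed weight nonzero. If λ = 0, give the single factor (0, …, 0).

((0, 1, 2, 0, 2, 0, 0, 0), (2, 2, 1, 1, 2, 1, 0, 1), (1, 2, 0, 2, 0, 1, 1, 2))

In the fundamental-weight basis, λ has coordinates c = M·v (v = (-54, -21, -22, 47, -72, -12, 37, 9)):
  c_1 = (0)·(-54) + (0)·(-21) + (1)·(-22) + (0)·(47) + (0)·(-72) + (0)·(-12) + (1)·(37) + (0)·(9) = 15
  c_2 = (0)·(-54) + (0)·(-21) + (0)·(-22) + (-1)·(47) + (-1)·(-72) + (0)·(-12) + (0)·(37) + (0)·(9) = 25
  c_3 = (0)·(-54) + (2)·(-21) + (0)·(-22) + (1)·(47) + (0)·(-72) + (0)·(-12) + (0)·(37) + (0)·(9) = 5
  c_4 = (0)·(-54) + (-1)·(-21) + (0)·(-22) + (0)·(47) + (0)·(-72) + (0)·(-12) + (0)·(37) + (0)·(9) = 21
  c_5 = (0)·(-54) + (0)·(-21) + (3)·(-22) + (0)·(47) + (0)·(-72) + (0)·(-12) + (2)·(37) + (0)·(9) = 8
  c_6 = (0)·(-54) + (0)·(-21) + (0)·(-22) + (0)·(47) + (0)·(-72) + (-1)·(-12) + (0)·(37) + (0)·(9) = 12
  c_7 = (-1)·(-54) + (-1)·(-21) + (0)·(-22) + (0)·(47) + (0)·(-72) + (4)·(-12) + (0)·(37) + (-2)·(9) = 9
  c_8 = (0)·(-54) + (0)·(-21) + (0)·(-22) + (0)·(47) + (0)·(-72) + (-1)·(-12) + (0)·(37) + (1)·(9) = 21
Base-3 expansion of each c_i:
  c_1 = 15 = 0·3^0 + 2·3^1 + 1·3^2
  c_2 = 25 = 1·3^0 + 2·3^1 + 2·3^2
  c_3 = 5 = 2·3^0 + 1·3^1
  c_4 = 21 = 0·3^0 + 1·3^1 + 2·3^2
  c_5 = 8 = 2·3^0 + 2·3^1
  c_6 = 12 = 0·3^0 + 1·3^1 + 1·3^2
  c_7 = 9 = 0·3^0 + 0·3^1 + 1·3^2
  c_8 = 21 = 0·3^0 + 1·3^1 + 2·3^2
λ_0 = (0, 1, 2, 0, 2, 0, 0, 0)
λ_1 = (2, 2, 1, 1, 2, 1, 0, 1)
λ_2 = (1, 2, 0, 2, 0, 1, 1, 2)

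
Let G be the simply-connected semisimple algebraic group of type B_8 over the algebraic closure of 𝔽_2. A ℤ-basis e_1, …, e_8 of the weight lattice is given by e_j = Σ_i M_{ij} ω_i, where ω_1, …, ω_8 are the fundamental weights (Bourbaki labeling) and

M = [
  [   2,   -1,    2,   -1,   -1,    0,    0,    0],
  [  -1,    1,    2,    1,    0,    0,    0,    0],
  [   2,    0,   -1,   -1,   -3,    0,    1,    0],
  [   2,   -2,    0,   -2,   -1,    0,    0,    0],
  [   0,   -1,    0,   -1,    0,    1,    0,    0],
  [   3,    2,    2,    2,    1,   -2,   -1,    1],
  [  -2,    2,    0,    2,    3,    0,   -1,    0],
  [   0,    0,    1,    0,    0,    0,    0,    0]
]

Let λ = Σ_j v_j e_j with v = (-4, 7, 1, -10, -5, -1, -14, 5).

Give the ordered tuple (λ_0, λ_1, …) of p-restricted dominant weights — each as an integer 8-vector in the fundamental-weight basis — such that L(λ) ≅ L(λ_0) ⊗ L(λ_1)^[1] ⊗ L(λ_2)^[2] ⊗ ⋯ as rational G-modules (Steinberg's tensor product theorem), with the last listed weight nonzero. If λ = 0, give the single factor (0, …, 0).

((0, 1, 0, 1, 0, 0, 1, 1), (1, 1, 1, 1, 1, 0, 0, 0))

In the fundamental-weight basis, λ has coordinates c = M·v (v = (-4, 7, 1, -10, -5, -1, -14, 5)):
  c_1 = 2*-4 + -1*7 + 2*1 + -1*-10 + -1*-5 + 0*-1 + 0*-14 + 0*5 = 2
  c_2 = -1*-4 + 1*7 + 2*1 + 1*-10 + 0*-5 + 0*-1 + 0*-14 + 0*5 = 3
  c_3 = 2*-4 + 0*7 + -1*1 + -1*-10 + -3*-5 + 0*-1 + 1*-14 + 0*5 = 2
  c_4 = 2*-4 + -2*7 + 0*1 + -2*-10 + -1*-5 + 0*-1 + 0*-14 + 0*5 = 3
  c_5 = 0*-4 + -1*7 + 0*1 + -1*-10 + 0*-5 + 1*-1 + 0*-14 + 0*5 = 2
  c_6 = 3*-4 + 2*7 + 2*1 + 2*-10 + 1*-5 + -2*-1 + -1*-14 + 1*5 = 0
  c_7 = -2*-4 + 2*7 + 0*1 + 2*-10 + 3*-5 + 0*-1 + -1*-14 + 0*5 = 1
  c_8 = 0*-4 + 0*7 + 1*1 + 0*-10 + 0*-5 + 0*-1 + 0*-14 + 0*5 = 1
Expand coordinatewise in base 2:
  c_1 = 2 = 0·2^0 + 1·2^1
  c_2 = 3 = 1·2^0 + 1·2^1
  c_3 = 2 = 0·2^0 + 1·2^1
  c_4 = 3 = 1·2^0 + 1·2^1
  c_5 = 2 = 0·2^0 + 1·2^1
  c_6 = 0
  c_7 = 1 = 1·2^0
  c_8 = 1 = 1·2^0
λ_0 = (0, 1, 0, 1, 0, 0, 1, 1)
λ_1 = (1, 1, 1, 1, 1, 0, 0, 0)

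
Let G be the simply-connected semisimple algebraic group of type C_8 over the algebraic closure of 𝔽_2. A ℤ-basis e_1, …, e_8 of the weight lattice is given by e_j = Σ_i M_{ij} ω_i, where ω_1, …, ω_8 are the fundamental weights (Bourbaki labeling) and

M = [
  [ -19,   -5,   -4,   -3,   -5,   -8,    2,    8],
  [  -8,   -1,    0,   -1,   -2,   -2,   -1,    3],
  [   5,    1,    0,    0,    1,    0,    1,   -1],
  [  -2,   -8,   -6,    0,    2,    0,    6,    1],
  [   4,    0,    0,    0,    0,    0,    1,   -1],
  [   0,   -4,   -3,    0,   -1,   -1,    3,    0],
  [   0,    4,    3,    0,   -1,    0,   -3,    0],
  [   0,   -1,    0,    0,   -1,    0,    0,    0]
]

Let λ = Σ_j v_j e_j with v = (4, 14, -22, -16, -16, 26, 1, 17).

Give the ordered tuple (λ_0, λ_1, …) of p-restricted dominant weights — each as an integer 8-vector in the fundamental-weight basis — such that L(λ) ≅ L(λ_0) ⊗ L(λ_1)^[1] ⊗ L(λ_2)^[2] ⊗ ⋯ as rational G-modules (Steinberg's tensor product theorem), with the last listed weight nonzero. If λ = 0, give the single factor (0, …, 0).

Converting to the ω-basis (c_i = row i of M dotted with v = (4, 14, -22, -16, -16, 26, 1, 17)):
  c_1 = (-19)·(4) + (-5)·(14) + (-4)·(-22) + (-3)·(-16) + (-5)·(-16) + (-8)·(26) + 2·1 + 8·17 = 0
  c_2 = (-8)·(4) + (-1)·(14) + (0)·(-22) + (-1)·(-16) + (-2)·(-16) + (-2)·(26) + (-1)·(1) + 3·17 = 0
  c_3 = 5·4 + 1·14 + (0)·(-22) + (0)·(-16) + (1)·(-16) + 0·26 + 1·1 + (-1)·(17) = 2
  c_4 = (-2)·(4) + (-8)·(14) + (-6)·(-22) + (0)·(-16) + (2)·(-16) + 0·26 + 6·1 + 1·17 = 3
  c_5 = 4·4 + 0·14 + (0)·(-22) + (0)·(-16) + (0)·(-16) + 0·26 + 1·1 + (-1)·(17) = 0
  c_6 = 0·4 + (-4)·(14) + (-3)·(-22) + (0)·(-16) + (-1)·(-16) + (-1)·(26) + 3·1 + 0·17 = 3
  c_7 = 0·4 + 4·14 + (3)·(-22) + (0)·(-16) + (-1)·(-16) + 0·26 + (-3)·(1) + 0·17 = 3
  c_8 = 0·4 + (-1)·(14) + (0)·(-22) + (0)·(-16) + (-1)·(-16) + 0·26 + 0·1 + 0·17 = 2
Writing each c_i in base p = 2:
  c_1 = 0
  c_2 = 0
  c_3 = 2 = 0·2^0 + 1·2^1
  c_4 = 3 = 1·2^0 + 1·2^1
  c_5 = 0
  c_6 = 3 = 1·2^0 + 1·2^1
  c_7 = 3 = 1·2^0 + 1·2^1
  c_8 = 2 = 0·2^0 + 1·2^1
λ_0 = (0, 0, 0, 1, 0, 1, 1, 0)
λ_1 = (0, 0, 1, 1, 0, 1, 1, 1)

((0, 0, 0, 1, 0, 1, 1, 0), (0, 0, 1, 1, 0, 1, 1, 1))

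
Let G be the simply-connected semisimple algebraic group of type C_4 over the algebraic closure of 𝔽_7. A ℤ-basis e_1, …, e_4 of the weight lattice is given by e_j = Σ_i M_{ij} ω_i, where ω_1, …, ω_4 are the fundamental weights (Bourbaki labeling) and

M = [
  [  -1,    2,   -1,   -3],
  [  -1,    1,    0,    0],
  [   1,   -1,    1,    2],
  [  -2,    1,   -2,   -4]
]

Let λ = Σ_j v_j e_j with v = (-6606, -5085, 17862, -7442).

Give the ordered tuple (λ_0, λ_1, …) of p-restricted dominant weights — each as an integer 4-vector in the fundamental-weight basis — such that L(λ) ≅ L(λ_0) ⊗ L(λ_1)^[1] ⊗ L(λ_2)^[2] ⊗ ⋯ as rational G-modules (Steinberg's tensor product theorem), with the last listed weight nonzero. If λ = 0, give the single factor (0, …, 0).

((4, 2, 1, 1), (2, 0, 5, 2), (4, 3, 1, 2), (2, 4, 4, 6))

Converting to the ω-basis (c_i = row i of M dotted with v = (-6606, -5085, 17862, -7442)):
  c_1 = (-1)·(-6606) + (2)·(-5085) + (-1)·(17862) + (-3)·(-7442) = 900
  c_2 = (-1)·(-6606) + (1)·(-5085) + (0)·(17862) + (0)·(-7442) = 1521
  c_3 = (1)·(-6606) + (-1)·(-5085) + (1)·(17862) + (2)·(-7442) = 1457
  c_4 = (-2)·(-6606) + (1)·(-5085) + (-2)·(17862) + (-4)·(-7442) = 2171
Writing each c_i in base p = 7:
  c_1 = 900 = 4·7^0 + 2·7^1 + 4·7^2 + 2·7^3
  c_2 = 1521 = 2·7^0 + 0·7^1 + 3·7^2 + 4·7^3
  c_3 = 1457 = 1·7^0 + 5·7^1 + 1·7^2 + 4·7^3
  c_4 = 2171 = 1·7^0 + 2·7^1 + 2·7^2 + 6·7^3
p-restricted factor λ_0 = (4, 2, 1, 1)
p-restricted factor λ_1 = (2, 0, 5, 2)
p-restricted factor λ_2 = (4, 3, 1, 2)
p-restricted factor λ_3 = (2, 4, 4, 6)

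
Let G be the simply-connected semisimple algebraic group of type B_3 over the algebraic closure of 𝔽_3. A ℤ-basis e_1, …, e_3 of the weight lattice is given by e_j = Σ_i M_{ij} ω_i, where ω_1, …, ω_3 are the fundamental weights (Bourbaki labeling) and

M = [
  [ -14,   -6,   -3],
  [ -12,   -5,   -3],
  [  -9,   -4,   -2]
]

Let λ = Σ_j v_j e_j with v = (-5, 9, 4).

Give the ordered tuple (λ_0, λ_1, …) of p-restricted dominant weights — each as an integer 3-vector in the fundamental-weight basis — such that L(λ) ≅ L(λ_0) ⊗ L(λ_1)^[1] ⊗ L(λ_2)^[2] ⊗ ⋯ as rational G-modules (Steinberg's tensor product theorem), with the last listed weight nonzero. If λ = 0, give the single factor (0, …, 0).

In the fundamental-weight basis, λ has coordinates c = M·v (v = (-5, 9, 4)):
  c_1 = (-14)·(-5) + (-6)·(9) + (-3)·(4) = 4
  c_2 = (-12)·(-5) + (-5)·(9) + (-3)·(4) = 3
  c_3 = (-9)·(-5) + (-4)·(9) + (-2)·(4) = 1
Writing each c_i in base p = 3:
  c_1 = 4 = 1·3^0 + 1·3^1
  c_2 = 3 = 0·3^0 + 1·3^1
  c_3 = 1 = 1·3^0
Factor λ_0 = (1, 0, 1)
Factor λ_1 = (1, 1, 0)

((1, 0, 1), (1, 1, 0))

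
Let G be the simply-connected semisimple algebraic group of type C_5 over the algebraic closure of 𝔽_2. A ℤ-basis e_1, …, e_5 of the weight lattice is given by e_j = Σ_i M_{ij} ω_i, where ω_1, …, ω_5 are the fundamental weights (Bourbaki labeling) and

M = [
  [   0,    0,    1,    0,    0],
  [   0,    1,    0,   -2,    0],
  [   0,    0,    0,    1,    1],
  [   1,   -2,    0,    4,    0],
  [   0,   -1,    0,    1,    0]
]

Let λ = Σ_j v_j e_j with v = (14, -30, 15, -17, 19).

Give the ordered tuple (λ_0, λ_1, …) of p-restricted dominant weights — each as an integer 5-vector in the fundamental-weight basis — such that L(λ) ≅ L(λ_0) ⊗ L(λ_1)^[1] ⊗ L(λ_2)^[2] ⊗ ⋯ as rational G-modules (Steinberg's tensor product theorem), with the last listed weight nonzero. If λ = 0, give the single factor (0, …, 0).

((1, 0, 0, 0, 1), (1, 0, 1, 1, 0), (1, 1, 0, 1, 1), (1, 0, 0, 0, 1))

Change of basis e → ω: c = M·v where v = (14, -30, 15, -17, 19):
  c_1 = 0·14 + (0)·(-30) + 1·15 + (0)·(-17) + 0·19 = 15
  c_2 = 0·14 + (1)·(-30) + 0·15 + (-2)·(-17) + 0·19 = 4
  c_3 = 0·14 + (0)·(-30) + 0·15 + (1)·(-17) + 1·19 = 2
  c_4 = 1·14 + (-2)·(-30) + 0·15 + (4)·(-17) + 0·19 = 6
  c_5 = 0·14 + (-1)·(-30) + 0·15 + (1)·(-17) + 0·19 = 13
Expand coordinatewise in base 2:
  c_1 = 15 = 1·2^0 + 1·2^1 + 1·2^2 + 1·2^3
  c_2 = 4 = 0·2^0 + 0·2^1 + 1·2^2
  c_3 = 2 = 0·2^0 + 1·2^1
  c_4 = 6 = 0·2^0 + 1·2^1 + 1·2^2
  c_5 = 13 = 1·2^0 + 0·2^1 + 1·2^2 + 1·2^3
λ_0 = (1, 0, 0, 0, 1)
λ_1 = (1, 0, 1, 1, 0)
λ_2 = (1, 1, 0, 1, 1)
λ_3 = (1, 0, 0, 0, 1)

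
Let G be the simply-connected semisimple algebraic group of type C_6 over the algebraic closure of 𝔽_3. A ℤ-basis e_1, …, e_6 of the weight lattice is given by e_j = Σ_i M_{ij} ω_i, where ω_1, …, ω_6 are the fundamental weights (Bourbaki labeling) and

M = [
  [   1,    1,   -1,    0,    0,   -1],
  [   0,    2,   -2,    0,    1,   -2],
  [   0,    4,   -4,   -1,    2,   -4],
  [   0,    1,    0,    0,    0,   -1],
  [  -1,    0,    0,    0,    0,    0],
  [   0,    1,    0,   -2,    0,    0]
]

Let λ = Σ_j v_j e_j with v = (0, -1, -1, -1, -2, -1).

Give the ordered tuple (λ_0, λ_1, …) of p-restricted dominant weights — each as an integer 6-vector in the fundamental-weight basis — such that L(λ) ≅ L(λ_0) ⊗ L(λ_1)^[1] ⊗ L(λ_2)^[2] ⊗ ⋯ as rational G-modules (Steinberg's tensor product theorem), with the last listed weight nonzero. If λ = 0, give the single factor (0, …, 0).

((1, 0, 1, 0, 0, 1),)

Converting to the ω-basis (c_i = row i of M dotted with v = (0, -1, -1, -1, -2, -1)):
  c_1 = (1)·(0) + (1)·(-1) + (-1)·(-1) + (0)·(-1) + (0)·(-2) + (-1)·(-1) = 1
  c_2 = (0)·(0) + (2)·(-1) + (-2)·(-1) + (0)·(-1) + (1)·(-2) + (-2)·(-1) = 0
  c_3 = (0)·(0) + (4)·(-1) + (-4)·(-1) + (-1)·(-1) + (2)·(-2) + (-4)·(-1) = 1
  c_4 = (0)·(0) + (1)·(-1) + (0)·(-1) + (0)·(-1) + (0)·(-2) + (-1)·(-1) = 0
  c_5 = (-1)·(0) + (0)·(-1) + (0)·(-1) + (0)·(-1) + (0)·(-2) + (0)·(-1) = 0
  c_6 = (0)·(0) + (1)·(-1) + (0)·(-1) + (-2)·(-1) + (0)·(-2) + (0)·(-1) = 1
Writing each c_i in base p = 3:
  c_1 = 1 = 1·3^0
  c_2 = 0
  c_3 = 1 = 1·3^0
  c_4 = 0
  c_5 = 0
  c_6 = 1 = 1·3^0
p-restricted factor λ_0 = (1, 0, 1, 0, 0, 1)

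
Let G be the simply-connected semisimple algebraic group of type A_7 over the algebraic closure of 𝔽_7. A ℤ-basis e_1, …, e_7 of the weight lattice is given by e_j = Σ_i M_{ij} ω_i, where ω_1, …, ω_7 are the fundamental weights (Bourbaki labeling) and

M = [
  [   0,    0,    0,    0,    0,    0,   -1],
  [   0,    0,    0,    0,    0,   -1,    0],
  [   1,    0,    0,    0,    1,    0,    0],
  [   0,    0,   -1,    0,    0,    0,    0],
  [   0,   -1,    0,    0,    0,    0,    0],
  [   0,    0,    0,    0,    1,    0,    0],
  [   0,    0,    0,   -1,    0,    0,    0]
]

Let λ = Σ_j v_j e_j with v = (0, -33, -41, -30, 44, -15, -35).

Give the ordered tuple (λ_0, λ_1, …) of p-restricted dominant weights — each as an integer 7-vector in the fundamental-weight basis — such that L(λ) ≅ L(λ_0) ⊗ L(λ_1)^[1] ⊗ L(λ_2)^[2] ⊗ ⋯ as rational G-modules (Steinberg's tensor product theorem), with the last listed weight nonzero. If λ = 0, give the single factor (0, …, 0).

((0, 1, 2, 6, 5, 2, 2), (5, 2, 6, 5, 4, 6, 4))

Compute c_i = Σ_j M_{ij} v_j with v = (0, -33, -41, -30, 44, -15, -35):
  c_1 = 0*0 + 0*-33 + 0*-41 + 0*-30 + 0*44 + 0*-15 + -1*-35 = 35
  c_2 = 0*0 + 0*-33 + 0*-41 + 0*-30 + 0*44 + -1*-15 + 0*-35 = 15
  c_3 = 1*0 + 0*-33 + 0*-41 + 0*-30 + 1*44 + 0*-15 + 0*-35 = 44
  c_4 = 0*0 + 0*-33 + -1*-41 + 0*-30 + 0*44 + 0*-15 + 0*-35 = 41
  c_5 = 0*0 + -1*-33 + 0*-41 + 0*-30 + 0*44 + 0*-15 + 0*-35 = 33
  c_6 = 0*0 + 0*-33 + 0*-41 + 0*-30 + 1*44 + 0*-15 + 0*-35 = 44
  c_7 = 0*0 + 0*-33 + 0*-41 + -1*-30 + 0*44 + 0*-15 + 0*-35 = 30
Expand coordinatewise in base 7:
  c_1 = 35 = 0·7^0 + 5·7^1
  c_2 = 15 = 1·7^0 + 2·7^1
  c_3 = 44 = 2·7^0 + 6·7^1
  c_4 = 41 = 6·7^0 + 5·7^1
  c_5 = 33 = 5·7^0 + 4·7^1
  c_6 = 44 = 2·7^0 + 6·7^1
  c_7 = 30 = 2·7^0 + 4·7^1
Factor λ_0 = (0, 1, 2, 6, 5, 2, 2)
Factor λ_1 = (5, 2, 6, 5, 4, 6, 4)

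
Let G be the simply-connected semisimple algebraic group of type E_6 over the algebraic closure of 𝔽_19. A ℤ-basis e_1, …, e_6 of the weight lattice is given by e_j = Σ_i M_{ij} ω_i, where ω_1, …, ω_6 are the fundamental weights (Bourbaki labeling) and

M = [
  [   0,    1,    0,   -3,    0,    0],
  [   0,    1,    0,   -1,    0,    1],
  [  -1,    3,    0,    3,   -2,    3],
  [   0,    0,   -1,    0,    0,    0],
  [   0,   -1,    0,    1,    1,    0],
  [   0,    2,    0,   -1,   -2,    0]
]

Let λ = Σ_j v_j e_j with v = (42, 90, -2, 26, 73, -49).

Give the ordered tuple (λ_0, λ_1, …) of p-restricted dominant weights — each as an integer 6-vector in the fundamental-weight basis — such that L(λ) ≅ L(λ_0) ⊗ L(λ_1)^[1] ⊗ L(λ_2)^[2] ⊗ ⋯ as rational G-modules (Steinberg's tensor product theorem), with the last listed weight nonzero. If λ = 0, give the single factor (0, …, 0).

In the fundamental-weight basis, λ has coordinates c = M·v (v = (42, 90, -2, 26, 73, -49)):
  c_1 = 0*42 + 1*90 + 0*-2 + -3*26 + 0*73 + 0*-49 = 12
  c_2 = 0*42 + 1*90 + 0*-2 + -1*26 + 0*73 + 1*-49 = 15
  c_3 = -1*42 + 3*90 + 0*-2 + 3*26 + -2*73 + 3*-49 = 13
  c_4 = 0*42 + 0*90 + -1*-2 + 0*26 + 0*73 + 0*-49 = 2
  c_5 = 0*42 + -1*90 + 0*-2 + 1*26 + 1*73 + 0*-49 = 9
  c_6 = 0*42 + 2*90 + 0*-2 + -1*26 + -2*73 + 0*-49 = 8
p = 19; digits c_i = Σ_j d_{ij}·19^j, 0 ≤ d_{ij} < 19:
  c_1 = 12 = 12·19^0
  c_2 = 15 = 15·19^0
  c_3 = 13 = 13·19^0
  c_4 = 2 = 2·19^0
  c_5 = 9 = 9·19^0
  c_6 = 8 = 8·19^0
Factor λ_0 = (12, 15, 13, 2, 9, 8)

((12, 15, 13, 2, 9, 8),)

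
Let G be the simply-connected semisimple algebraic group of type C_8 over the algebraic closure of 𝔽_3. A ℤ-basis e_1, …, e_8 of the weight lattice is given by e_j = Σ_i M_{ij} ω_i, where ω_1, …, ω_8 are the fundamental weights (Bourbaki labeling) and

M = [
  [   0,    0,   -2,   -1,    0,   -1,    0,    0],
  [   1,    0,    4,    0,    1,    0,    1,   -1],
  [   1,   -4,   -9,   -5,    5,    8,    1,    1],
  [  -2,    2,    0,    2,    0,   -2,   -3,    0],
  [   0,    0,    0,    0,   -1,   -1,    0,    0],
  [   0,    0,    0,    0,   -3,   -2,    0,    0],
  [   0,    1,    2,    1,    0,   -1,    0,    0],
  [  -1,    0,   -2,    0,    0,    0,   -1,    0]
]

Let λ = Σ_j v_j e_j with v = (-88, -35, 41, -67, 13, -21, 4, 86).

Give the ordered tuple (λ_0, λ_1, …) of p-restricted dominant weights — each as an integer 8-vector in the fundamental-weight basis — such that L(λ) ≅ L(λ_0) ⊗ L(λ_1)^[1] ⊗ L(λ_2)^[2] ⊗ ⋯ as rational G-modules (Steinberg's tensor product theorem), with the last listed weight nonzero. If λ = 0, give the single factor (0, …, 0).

Change of basis e → ω: c = M·v where v = (-88, -35, 41, -67, 13, -21, 4, 86):
  c_1 = (0)·(-88) + (0)·(-35) + (-2)·(41) + (-1)·(-67) + 0·13 + (-1)·(-21) + 0·4 + 0·86 = 6
  c_2 = (1)·(-88) + (0)·(-35) + 4·41 + (0)·(-67) + 1·13 + (0)·(-21) + 1·4 + (-1)·(86) = 7
  c_3 = (1)·(-88) + (-4)·(-35) + (-9)·(41) + (-5)·(-67) + 5·13 + (8)·(-21) + 1·4 + 1·86 = 5
  c_4 = (-2)·(-88) + (2)·(-35) + 0·41 + (2)·(-67) + 0·13 + (-2)·(-21) + (-3)·(4) + 0·86 = 2
  c_5 = (0)·(-88) + (0)·(-35) + 0·41 + (0)·(-67) + (-1)·(13) + (-1)·(-21) + 0·4 + 0·86 = 8
  c_6 = (0)·(-88) + (0)·(-35) + 0·41 + (0)·(-67) + (-3)·(13) + (-2)·(-21) + 0·4 + 0·86 = 3
  c_7 = (0)·(-88) + (1)·(-35) + 2·41 + (1)·(-67) + 0·13 + (-1)·(-21) + 0·4 + 0·86 = 1
  c_8 = (-1)·(-88) + (0)·(-35) + (-2)·(41) + (0)·(-67) + 0·13 + (0)·(-21) + (-1)·(4) + 0·86 = 2
p = 3; digits c_i = Σ_j d_{ij}·3^j, 0 ≤ d_{ij} < 3:
  c_1 = 6 = 0·3^0 + 2·3^1
  c_2 = 7 = 1·3^0 + 2·3^1
  c_3 = 5 = 2·3^0 + 1·3^1
  c_4 = 2 = 2·3^0
  c_5 = 8 = 2·3^0 + 2·3^1
  c_6 = 3 = 0·3^0 + 1·3^1
  c_7 = 1 = 1·3^0
  c_8 = 2 = 2·3^0
λ_0 = (0, 1, 2, 2, 2, 0, 1, 2)
λ_1 = (2, 2, 1, 0, 2, 1, 0, 0)

((0, 1, 2, 2, 2, 0, 1, 2), (2, 2, 1, 0, 2, 1, 0, 0))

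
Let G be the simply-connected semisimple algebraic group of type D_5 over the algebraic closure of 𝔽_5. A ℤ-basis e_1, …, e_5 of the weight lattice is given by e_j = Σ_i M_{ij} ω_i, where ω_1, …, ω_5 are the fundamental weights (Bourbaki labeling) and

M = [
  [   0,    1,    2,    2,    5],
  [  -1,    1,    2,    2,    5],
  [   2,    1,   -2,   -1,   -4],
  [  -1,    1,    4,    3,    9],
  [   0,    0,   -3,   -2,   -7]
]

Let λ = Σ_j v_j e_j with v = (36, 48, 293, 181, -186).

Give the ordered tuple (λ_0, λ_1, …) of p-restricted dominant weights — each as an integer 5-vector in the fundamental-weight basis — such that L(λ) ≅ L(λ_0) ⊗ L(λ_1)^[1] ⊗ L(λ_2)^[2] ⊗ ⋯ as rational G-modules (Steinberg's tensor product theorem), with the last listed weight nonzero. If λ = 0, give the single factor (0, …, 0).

((1, 0, 2, 3, 1), (3, 1, 4, 0, 2), (2, 1, 3, 2, 2))

Change of basis e → ω: c = M·v where v = (36, 48, 293, 181, -186):
  c_1 = 0·36 + 1·48 + 2·293 + 2·181 + (5)·(-186) = 66
  c_2 = (-1)·(36) + 1·48 + 2·293 + 2·181 + (5)·(-186) = 30
  c_3 = 2·36 + 1·48 + (-2)·(293) + (-1)·(181) + (-4)·(-186) = 97
  c_4 = (-1)·(36) + 1·48 + 4·293 + 3·181 + (9)·(-186) = 53
  c_5 = 0·36 + 0·48 + (-3)·(293) + (-2)·(181) + (-7)·(-186) = 61
Base-5 expansion of each c_i:
  c_1 = 66 = 1·5^0 + 3·5^1 + 2·5^2
  c_2 = 30 = 0·5^0 + 1·5^1 + 1·5^2
  c_3 = 97 = 2·5^0 + 4·5^1 + 3·5^2
  c_4 = 53 = 3·5^0 + 0·5^1 + 2·5^2
  c_5 = 61 = 1·5^0 + 2·5^1 + 2·5^2
λ_0 = (1, 0, 2, 3, 1)
λ_1 = (3, 1, 4, 0, 2)
λ_2 = (2, 1, 3, 2, 2)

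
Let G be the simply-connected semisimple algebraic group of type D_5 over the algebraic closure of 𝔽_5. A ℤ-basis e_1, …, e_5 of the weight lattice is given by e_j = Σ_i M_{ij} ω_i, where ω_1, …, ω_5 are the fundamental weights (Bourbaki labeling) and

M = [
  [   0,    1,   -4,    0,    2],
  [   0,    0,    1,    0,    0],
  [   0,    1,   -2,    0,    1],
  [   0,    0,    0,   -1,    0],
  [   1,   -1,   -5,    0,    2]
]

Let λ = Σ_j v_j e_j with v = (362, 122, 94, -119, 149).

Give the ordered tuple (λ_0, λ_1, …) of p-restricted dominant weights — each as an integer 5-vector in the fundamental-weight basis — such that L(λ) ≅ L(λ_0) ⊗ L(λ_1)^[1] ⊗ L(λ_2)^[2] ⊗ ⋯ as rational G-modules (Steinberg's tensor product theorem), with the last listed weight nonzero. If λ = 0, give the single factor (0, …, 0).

Compute c_i = Σ_j M_{ij} v_j with v = (362, 122, 94, -119, 149):
  c_1 = (0)·(362) + (1)·(122) + (-4)·(94) + (0)·(-119) + (2)·(149) = 44
  c_2 = (0)·(362) + (0)·(122) + (1)·(94) + (0)·(-119) + (0)·(149) = 94
  c_3 = (0)·(362) + (1)·(122) + (-2)·(94) + (0)·(-119) + (1)·(149) = 83
  c_4 = (0)·(362) + (0)·(122) + (0)·(94) + (-1)·(-119) + (0)·(149) = 119
  c_5 = (1)·(362) + (-1)·(122) + (-5)·(94) + (0)·(-119) + (2)·(149) = 68
Expand coordinatewise in base 5:
  c_1 = 44 = 4·5^0 + 3·5^1 + 1·5^2
  c_2 = 94 = 4·5^0 + 3·5^1 + 3·5^2
  c_3 = 83 = 3·5^0 + 1·5^1 + 3·5^2
  c_4 = 119 = 4·5^0 + 3·5^1 + 4·5^2
  c_5 = 68 = 3·5^0 + 3·5^1 + 2·5^2
p-restricted factor λ_0 = (4, 4, 3, 4, 3)
p-restricted factor λ_1 = (3, 3, 1, 3, 3)
p-restricted factor λ_2 = (1, 3, 3, 4, 2)

((4, 4, 3, 4, 3), (3, 3, 1, 3, 3), (1, 3, 3, 4, 2))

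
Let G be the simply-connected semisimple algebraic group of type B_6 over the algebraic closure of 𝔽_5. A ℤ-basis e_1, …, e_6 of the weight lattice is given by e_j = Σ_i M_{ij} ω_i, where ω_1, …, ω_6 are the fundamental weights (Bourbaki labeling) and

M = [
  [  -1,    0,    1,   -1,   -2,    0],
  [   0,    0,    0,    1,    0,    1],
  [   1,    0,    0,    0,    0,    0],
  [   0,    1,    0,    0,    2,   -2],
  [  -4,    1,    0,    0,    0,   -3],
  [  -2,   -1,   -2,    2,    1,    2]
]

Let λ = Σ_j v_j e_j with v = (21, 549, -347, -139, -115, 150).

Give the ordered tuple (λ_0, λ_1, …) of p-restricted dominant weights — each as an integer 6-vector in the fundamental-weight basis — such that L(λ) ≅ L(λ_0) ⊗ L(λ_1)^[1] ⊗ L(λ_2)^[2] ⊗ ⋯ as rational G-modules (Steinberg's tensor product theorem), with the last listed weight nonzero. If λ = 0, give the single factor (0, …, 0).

((1, 1, 1, 4, 0, 0), (0, 2, 4, 3, 3, 2))

Change of basis e → ω: c = M·v where v = (21, 549, -347, -139, -115, 150):
  c_1 = (-1)·(21) + (0)·(549) + (1)·(-347) + (-1)·(-139) + (-2)·(-115) + (0)·(150) = 1
  c_2 = (0)·(21) + (0)·(549) + (0)·(-347) + (1)·(-139) + (0)·(-115) + (1)·(150) = 11
  c_3 = (1)·(21) + (0)·(549) + (0)·(-347) + (0)·(-139) + (0)·(-115) + (0)·(150) = 21
  c_4 = (0)·(21) + (1)·(549) + (0)·(-347) + (0)·(-139) + (2)·(-115) + (-2)·(150) = 19
  c_5 = (-4)·(21) + (1)·(549) + (0)·(-347) + (0)·(-139) + (0)·(-115) + (-3)·(150) = 15
  c_6 = (-2)·(21) + (-1)·(549) + (-2)·(-347) + (2)·(-139) + (1)·(-115) + (2)·(150) = 10
Expand coordinatewise in base 5:
  c_1 = 1 = 1·5^0
  c_2 = 11 = 1·5^0 + 2·5^1
  c_3 = 21 = 1·5^0 + 4·5^1
  c_4 = 19 = 4·5^0 + 3·5^1
  c_5 = 15 = 0·5^0 + 3·5^1
  c_6 = 10 = 0·5^0 + 2·5^1
Factor λ_0 = (1, 1, 1, 4, 0, 0)
Factor λ_1 = (0, 2, 4, 3, 3, 2)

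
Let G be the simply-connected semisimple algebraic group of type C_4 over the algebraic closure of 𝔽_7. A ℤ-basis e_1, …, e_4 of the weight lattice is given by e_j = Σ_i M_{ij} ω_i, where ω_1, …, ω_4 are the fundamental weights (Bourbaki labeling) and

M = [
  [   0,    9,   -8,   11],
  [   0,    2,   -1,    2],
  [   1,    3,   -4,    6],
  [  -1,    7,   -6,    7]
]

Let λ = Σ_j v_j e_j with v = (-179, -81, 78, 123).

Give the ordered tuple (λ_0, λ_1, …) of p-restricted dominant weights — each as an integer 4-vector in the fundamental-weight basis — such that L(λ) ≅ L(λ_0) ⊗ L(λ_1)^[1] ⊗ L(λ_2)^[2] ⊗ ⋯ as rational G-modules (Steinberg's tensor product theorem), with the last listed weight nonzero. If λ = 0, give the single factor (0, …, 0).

((0, 6, 4, 5),)

Compute c_i = Σ_j M_{ij} v_j with v = (-179, -81, 78, 123):
  c_1 = (0)·(-179) + (9)·(-81) + (-8)·(78) + 11·123 = 0
  c_2 = (0)·(-179) + (2)·(-81) + (-1)·(78) + 2·123 = 6
  c_3 = (1)·(-179) + (3)·(-81) + (-4)·(78) + 6·123 = 4
  c_4 = (-1)·(-179) + (7)·(-81) + (-6)·(78) + 7·123 = 5
Writing each c_i in base p = 7:
  c_1 = 0
  c_2 = 6 = 6·7^0
  c_3 = 4 = 4·7^0
  c_4 = 5 = 5·7^0
p-restricted factor λ_0 = (0, 6, 4, 5)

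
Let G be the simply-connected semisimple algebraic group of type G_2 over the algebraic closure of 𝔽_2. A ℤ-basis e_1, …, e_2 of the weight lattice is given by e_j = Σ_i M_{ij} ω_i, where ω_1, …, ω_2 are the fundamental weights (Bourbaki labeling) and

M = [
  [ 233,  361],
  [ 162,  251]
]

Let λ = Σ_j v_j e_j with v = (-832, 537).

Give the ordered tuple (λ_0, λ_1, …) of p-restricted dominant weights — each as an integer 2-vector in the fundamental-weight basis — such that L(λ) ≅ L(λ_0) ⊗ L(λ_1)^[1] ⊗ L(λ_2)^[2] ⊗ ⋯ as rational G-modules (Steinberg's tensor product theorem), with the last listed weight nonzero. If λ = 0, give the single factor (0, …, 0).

ω-coordinates c = M·v, v = (-832, 537):
  c_1 = (233)·(-832) + (361)·(537) = 1
  c_2 = (162)·(-832) + (251)·(537) = 3
Writing each c_i in base p = 2:
  c_1 = 1 = 1·2^0
  c_2 = 3 = 1·2^0 + 1·2^1
Factor λ_0 = (1, 1)
Factor λ_1 = (0, 1)

((1, 1), (0, 1))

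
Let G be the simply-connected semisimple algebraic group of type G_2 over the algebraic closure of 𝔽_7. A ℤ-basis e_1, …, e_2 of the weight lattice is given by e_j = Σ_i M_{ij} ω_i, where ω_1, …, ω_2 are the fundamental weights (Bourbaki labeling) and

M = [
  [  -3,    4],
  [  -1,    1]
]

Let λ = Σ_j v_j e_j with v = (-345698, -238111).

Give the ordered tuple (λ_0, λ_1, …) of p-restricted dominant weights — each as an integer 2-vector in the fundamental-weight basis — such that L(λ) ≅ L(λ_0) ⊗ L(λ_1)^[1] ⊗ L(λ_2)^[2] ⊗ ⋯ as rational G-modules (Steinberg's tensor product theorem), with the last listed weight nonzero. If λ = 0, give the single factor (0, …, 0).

((6, 4), (3, 4), (5, 4), (1, 5), (0, 2), (5, 6))

Compute c_i = Σ_j M_{ij} v_j with v = (-345698, -238111):
  c_1 = -3*-345698 + 4*-238111 = 84650
  c_2 = -1*-345698 + 1*-238111 = 107587
p = 7; digits c_i = Σ_j d_{ij}·7^j, 0 ≤ d_{ij} < 7:
  c_1 = 84650 = 6·7^0 + 3·7^1 + 5·7^2 + 1·7^3 + 0·7^4 + 5·7^5
  c_2 = 107587 = 4·7^0 + 4·7^1 + 4·7^2 + 5·7^3 + 2·7^4 + 6·7^5
p-restricted factor λ_0 = (6, 4)
p-restricted factor λ_1 = (3, 4)
p-restricted factor λ_2 = (5, 4)
p-restricted factor λ_3 = (1, 5)
p-restricted factor λ_4 = (0, 2)
p-restricted factor λ_5 = (5, 6)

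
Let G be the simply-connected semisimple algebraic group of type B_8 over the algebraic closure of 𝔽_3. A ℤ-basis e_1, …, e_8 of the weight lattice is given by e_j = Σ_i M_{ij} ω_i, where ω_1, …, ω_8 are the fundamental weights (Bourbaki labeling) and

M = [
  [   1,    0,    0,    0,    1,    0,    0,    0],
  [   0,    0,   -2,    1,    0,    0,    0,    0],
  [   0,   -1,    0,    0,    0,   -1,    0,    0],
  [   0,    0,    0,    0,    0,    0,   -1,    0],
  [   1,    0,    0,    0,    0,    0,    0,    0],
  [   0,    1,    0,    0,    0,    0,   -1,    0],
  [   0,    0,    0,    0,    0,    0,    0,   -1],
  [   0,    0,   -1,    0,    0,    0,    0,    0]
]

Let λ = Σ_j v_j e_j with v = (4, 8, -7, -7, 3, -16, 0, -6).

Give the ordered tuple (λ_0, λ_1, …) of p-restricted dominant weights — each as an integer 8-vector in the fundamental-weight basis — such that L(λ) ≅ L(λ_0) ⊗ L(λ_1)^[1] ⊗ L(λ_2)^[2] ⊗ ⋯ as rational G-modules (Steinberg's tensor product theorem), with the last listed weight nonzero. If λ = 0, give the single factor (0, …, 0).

Change of basis e → ω: c = M·v where v = (4, 8, -7, -7, 3, -16, 0, -6):
  c_1 = 1·4 + 0·8 + (0)·(-7) + (0)·(-7) + 1·3 + (0)·(-16) + 0·0 + (0)·(-6) = 7
  c_2 = 0·4 + 0·8 + (-2)·(-7) + (1)·(-7) + 0·3 + (0)·(-16) + 0·0 + (0)·(-6) = 7
  c_3 = 0·4 + (-1)·(8) + (0)·(-7) + (0)·(-7) + 0·3 + (-1)·(-16) + 0·0 + (0)·(-6) = 8
  c_4 = 0·4 + 0·8 + (0)·(-7) + (0)·(-7) + 0·3 + (0)·(-16) + (-1)·(0) + (0)·(-6) = 0
  c_5 = 1·4 + 0·8 + (0)·(-7) + (0)·(-7) + 0·3 + (0)·(-16) + 0·0 + (0)·(-6) = 4
  c_6 = 0·4 + 1·8 + (0)·(-7) + (0)·(-7) + 0·3 + (0)·(-16) + (-1)·(0) + (0)·(-6) = 8
  c_7 = 0·4 + 0·8 + (0)·(-7) + (0)·(-7) + 0·3 + (0)·(-16) + 0·0 + (-1)·(-6) = 6
  c_8 = 0·4 + 0·8 + (-1)·(-7) + (0)·(-7) + 0·3 + (0)·(-16) + 0·0 + (0)·(-6) = 7
Base-3 expansion of each c_i:
  c_1 = 7 = 1·3^0 + 2·3^1
  c_2 = 7 = 1·3^0 + 2·3^1
  c_3 = 8 = 2·3^0 + 2·3^1
  c_4 = 0
  c_5 = 4 = 1·3^0 + 1·3^1
  c_6 = 8 = 2·3^0 + 2·3^1
  c_7 = 6 = 0·3^0 + 2·3^1
  c_8 = 7 = 1·3^0 + 2·3^1
Factor λ_0 = (1, 1, 2, 0, 1, 2, 0, 1)
Factor λ_1 = (2, 2, 2, 0, 1, 2, 2, 2)

((1, 1, 2, 0, 1, 2, 0, 1), (2, 2, 2, 0, 1, 2, 2, 2))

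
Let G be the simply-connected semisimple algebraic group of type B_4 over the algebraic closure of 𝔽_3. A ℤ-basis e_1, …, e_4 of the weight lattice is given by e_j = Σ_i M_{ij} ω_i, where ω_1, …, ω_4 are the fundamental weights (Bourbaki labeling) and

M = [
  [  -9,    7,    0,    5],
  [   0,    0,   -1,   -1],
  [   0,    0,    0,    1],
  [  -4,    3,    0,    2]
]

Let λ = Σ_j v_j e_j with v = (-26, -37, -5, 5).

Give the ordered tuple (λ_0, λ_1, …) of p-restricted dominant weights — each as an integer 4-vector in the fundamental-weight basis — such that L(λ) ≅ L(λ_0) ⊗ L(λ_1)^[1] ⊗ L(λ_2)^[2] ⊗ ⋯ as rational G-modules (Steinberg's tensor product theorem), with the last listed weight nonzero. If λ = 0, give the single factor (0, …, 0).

((0, 0, 2, 0), (0, 0, 1, 1))

Converting to the ω-basis (c_i = row i of M dotted with v = (-26, -37, -5, 5)):
  c_1 = (-9)·(-26) + (7)·(-37) + (0)·(-5) + 5·5 = 0
  c_2 = (0)·(-26) + (0)·(-37) + (-1)·(-5) + (-1)·(5) = 0
  c_3 = (0)·(-26) + (0)·(-37) + (0)·(-5) + 1·5 = 5
  c_4 = (-4)·(-26) + (3)·(-37) + (0)·(-5) + 2·5 = 3
p = 3; digits c_i = Σ_j d_{ij}·3^j, 0 ≤ d_{ij} < 3:
  c_1 = 0
  c_2 = 0
  c_3 = 5 = 2·3^0 + 1·3^1
  c_4 = 3 = 0·3^0 + 1·3^1
Factor λ_0 = (0, 0, 2, 0)
Factor λ_1 = (0, 0, 1, 1)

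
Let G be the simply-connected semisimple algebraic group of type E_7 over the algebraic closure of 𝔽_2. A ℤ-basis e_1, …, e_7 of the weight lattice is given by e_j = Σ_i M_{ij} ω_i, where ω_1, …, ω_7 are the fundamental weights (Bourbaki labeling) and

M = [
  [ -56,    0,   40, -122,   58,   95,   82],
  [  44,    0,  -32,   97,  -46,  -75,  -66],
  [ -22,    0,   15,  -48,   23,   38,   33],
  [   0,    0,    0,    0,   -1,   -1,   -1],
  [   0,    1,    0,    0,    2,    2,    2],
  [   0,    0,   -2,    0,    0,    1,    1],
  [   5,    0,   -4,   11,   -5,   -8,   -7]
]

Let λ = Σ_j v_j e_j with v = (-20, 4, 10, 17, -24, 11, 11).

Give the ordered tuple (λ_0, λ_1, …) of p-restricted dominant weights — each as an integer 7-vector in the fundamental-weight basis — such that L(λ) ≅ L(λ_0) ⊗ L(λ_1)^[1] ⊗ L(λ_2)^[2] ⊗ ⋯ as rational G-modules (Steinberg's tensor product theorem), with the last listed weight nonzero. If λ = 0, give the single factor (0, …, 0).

In the fundamental-weight basis, λ has coordinates c = M·v (v = (-20, 4, 10, 17, -24, 11, 11)):
  c_1 = (-56)·(-20) + 0·4 + 40·10 + (-122)·(17) + (58)·(-24) + 95·11 + 82·11 = 1
  c_2 = (44)·(-20) + 0·4 + (-32)·(10) + 97·17 + (-46)·(-24) + (-75)·(11) + (-66)·(11) = 2
  c_3 = (-22)·(-20) + 0·4 + 15·10 + (-48)·(17) + (23)·(-24) + 38·11 + 33·11 = 3
  c_4 = (0)·(-20) + 0·4 + 0·10 + 0·17 + (-1)·(-24) + (-1)·(11) + (-1)·(11) = 2
  c_5 = (0)·(-20) + 1·4 + 0·10 + 0·17 + (2)·(-24) + 2·11 + 2·11 = 0
  c_6 = (0)·(-20) + 0·4 + (-2)·(10) + 0·17 + (0)·(-24) + 1·11 + 1·11 = 2
  c_7 = (5)·(-20) + 0·4 + (-4)·(10) + 11·17 + (-5)·(-24) + (-8)·(11) + (-7)·(11) = 2
p = 2; digits c_i = Σ_j d_{ij}·2^j, 0 ≤ d_{ij} < 2:
  c_1 = 1 = 1·2^0
  c_2 = 2 = 0·2^0 + 1·2^1
  c_3 = 3 = 1·2^0 + 1·2^1
  c_4 = 2 = 0·2^0 + 1·2^1
  c_5 = 0
  c_6 = 2 = 0·2^0 + 1·2^1
  c_7 = 2 = 0·2^0 + 1·2^1
p-restricted factor λ_0 = (1, 0, 1, 0, 0, 0, 0)
p-restricted factor λ_1 = (0, 1, 1, 1, 0, 1, 1)

((1, 0, 1, 0, 0, 0, 0), (0, 1, 1, 1, 0, 1, 1))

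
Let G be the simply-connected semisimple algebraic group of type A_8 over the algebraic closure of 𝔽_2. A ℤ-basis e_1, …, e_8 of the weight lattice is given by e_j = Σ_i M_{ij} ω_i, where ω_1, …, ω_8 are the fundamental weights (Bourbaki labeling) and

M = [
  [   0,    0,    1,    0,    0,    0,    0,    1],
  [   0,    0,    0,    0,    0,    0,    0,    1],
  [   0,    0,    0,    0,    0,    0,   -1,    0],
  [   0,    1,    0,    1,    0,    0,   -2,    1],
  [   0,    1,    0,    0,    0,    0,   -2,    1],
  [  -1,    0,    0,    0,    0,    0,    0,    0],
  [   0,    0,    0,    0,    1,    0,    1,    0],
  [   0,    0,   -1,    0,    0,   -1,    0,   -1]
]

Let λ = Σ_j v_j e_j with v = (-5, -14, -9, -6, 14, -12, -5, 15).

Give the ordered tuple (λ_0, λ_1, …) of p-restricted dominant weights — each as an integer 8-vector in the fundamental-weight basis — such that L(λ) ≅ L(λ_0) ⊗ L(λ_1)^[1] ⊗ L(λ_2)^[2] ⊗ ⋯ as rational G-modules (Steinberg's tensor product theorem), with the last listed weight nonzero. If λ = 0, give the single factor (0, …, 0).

((0, 1, 1, 1, 1, 1, 1, 0), (1, 1, 0, 0, 1, 0, 0, 1), (1, 1, 1, 1, 0, 1, 0, 1), (0, 1, 0, 0, 1, 0, 1, 0))

ω-coordinates c = M·v, v = (-5, -14, -9, -6, 14, -12, -5, 15):
  c_1 = (0)·(-5) + (0)·(-14) + (1)·(-9) + (0)·(-6) + (0)·(14) + (0)·(-12) + (0)·(-5) + (1)·(15) = 6
  c_2 = (0)·(-5) + (0)·(-14) + (0)·(-9) + (0)·(-6) + (0)·(14) + (0)·(-12) + (0)·(-5) + (1)·(15) = 15
  c_3 = (0)·(-5) + (0)·(-14) + (0)·(-9) + (0)·(-6) + (0)·(14) + (0)·(-12) + (-1)·(-5) + (0)·(15) = 5
  c_4 = (0)·(-5) + (1)·(-14) + (0)·(-9) + (1)·(-6) + (0)·(14) + (0)·(-12) + (-2)·(-5) + (1)·(15) = 5
  c_5 = (0)·(-5) + (1)·(-14) + (0)·(-9) + (0)·(-6) + (0)·(14) + (0)·(-12) + (-2)·(-5) + (1)·(15) = 11
  c_6 = (-1)·(-5) + (0)·(-14) + (0)·(-9) + (0)·(-6) + (0)·(14) + (0)·(-12) + (0)·(-5) + (0)·(15) = 5
  c_7 = (0)·(-5) + (0)·(-14) + (0)·(-9) + (0)·(-6) + (1)·(14) + (0)·(-12) + (1)·(-5) + (0)·(15) = 9
  c_8 = (0)·(-5) + (0)·(-14) + (-1)·(-9) + (0)·(-6) + (0)·(14) + (-1)·(-12) + (0)·(-5) + (-1)·(15) = 6
p = 2; digits c_i = Σ_j d_{ij}·2^j, 0 ≤ d_{ij} < 2:
  c_1 = 6 = 0·2^0 + 1·2^1 + 1·2^2
  c_2 = 15 = 1·2^0 + 1·2^1 + 1·2^2 + 1·2^3
  c_3 = 5 = 1·2^0 + 0·2^1 + 1·2^2
  c_4 = 5 = 1·2^0 + 0·2^1 + 1·2^2
  c_5 = 11 = 1·2^0 + 1·2^1 + 0·2^2 + 1·2^3
  c_6 = 5 = 1·2^0 + 0·2^1 + 1·2^2
  c_7 = 9 = 1·2^0 + 0·2^1 + 0·2^2 + 1·2^3
  c_8 = 6 = 0·2^0 + 1·2^1 + 1·2^2
Factor λ_0 = (0, 1, 1, 1, 1, 1, 1, 0)
Factor λ_1 = (1, 1, 0, 0, 1, 0, 0, 1)
Factor λ_2 = (1, 1, 1, 1, 0, 1, 0, 1)
Factor λ_3 = (0, 1, 0, 0, 1, 0, 1, 0)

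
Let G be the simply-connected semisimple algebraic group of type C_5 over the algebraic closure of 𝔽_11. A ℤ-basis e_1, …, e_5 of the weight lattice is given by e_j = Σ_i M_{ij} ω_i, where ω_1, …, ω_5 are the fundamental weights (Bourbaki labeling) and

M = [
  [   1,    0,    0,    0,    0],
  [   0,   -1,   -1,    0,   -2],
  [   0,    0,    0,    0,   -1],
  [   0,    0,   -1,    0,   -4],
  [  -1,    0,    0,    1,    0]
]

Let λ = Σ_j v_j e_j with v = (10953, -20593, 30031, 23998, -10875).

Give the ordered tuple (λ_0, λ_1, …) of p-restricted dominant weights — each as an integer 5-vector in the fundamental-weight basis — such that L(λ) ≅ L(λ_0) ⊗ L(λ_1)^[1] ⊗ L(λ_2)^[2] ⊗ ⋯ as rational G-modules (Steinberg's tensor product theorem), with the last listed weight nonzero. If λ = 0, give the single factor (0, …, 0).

((8, 3, 7, 5, 10), (5, 8, 9, 3, 8), (2, 2, 1, 1, 8), (8, 9, 8, 10, 9))

Compute c_i = Σ_j M_{ij} v_j with v = (10953, -20593, 30031, 23998, -10875):
  c_1 = (1)·(10953) + (0)·(-20593) + (0)·(30031) + (0)·(23998) + (0)·(-10875) = 10953
  c_2 = (0)·(10953) + (-1)·(-20593) + (-1)·(30031) + (0)·(23998) + (-2)·(-10875) = 12312
  c_3 = (0)·(10953) + (0)·(-20593) + (0)·(30031) + (0)·(23998) + (-1)·(-10875) = 10875
  c_4 = (0)·(10953) + (0)·(-20593) + (-1)·(30031) + (0)·(23998) + (-4)·(-10875) = 13469
  c_5 = (-1)·(10953) + (0)·(-20593) + (0)·(30031) + (1)·(23998) + (0)·(-10875) = 13045
p = 11; digits c_i = Σ_j d_{ij}·11^j, 0 ≤ d_{ij} < 11:
  c_1 = 10953 = 8·11^0 + 5·11^1 + 2·11^2 + 8·11^3
  c_2 = 12312 = 3·11^0 + 8·11^1 + 2·11^2 + 9·11^3
  c_3 = 10875 = 7·11^0 + 9·11^1 + 1·11^2 + 8·11^3
  c_4 = 13469 = 5·11^0 + 3·11^1 + 1·11^2 + 10·11^3
  c_5 = 13045 = 10·11^0 + 8·11^1 + 8·11^2 + 9·11^3
Factor λ_0 = (8, 3, 7, 5, 10)
Factor λ_1 = (5, 8, 9, 3, 8)
Factor λ_2 = (2, 2, 1, 1, 8)
Factor λ_3 = (8, 9, 8, 10, 9)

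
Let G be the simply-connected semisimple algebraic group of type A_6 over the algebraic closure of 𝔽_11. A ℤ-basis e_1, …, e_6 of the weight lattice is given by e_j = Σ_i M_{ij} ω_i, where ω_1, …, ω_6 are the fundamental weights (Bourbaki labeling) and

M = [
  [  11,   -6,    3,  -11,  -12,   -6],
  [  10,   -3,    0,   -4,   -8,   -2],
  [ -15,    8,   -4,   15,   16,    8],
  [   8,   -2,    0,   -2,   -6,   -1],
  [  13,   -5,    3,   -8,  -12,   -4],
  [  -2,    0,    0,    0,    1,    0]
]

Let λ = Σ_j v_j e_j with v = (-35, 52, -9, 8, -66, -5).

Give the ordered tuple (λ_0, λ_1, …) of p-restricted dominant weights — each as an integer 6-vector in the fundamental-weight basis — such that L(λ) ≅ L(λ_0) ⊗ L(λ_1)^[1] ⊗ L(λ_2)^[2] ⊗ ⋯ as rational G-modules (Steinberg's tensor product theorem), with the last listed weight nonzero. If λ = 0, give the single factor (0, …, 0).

((10, 0, 1, 1, 6, 4),)

In the fundamental-weight basis, λ has coordinates c = M·v (v = (-35, 52, -9, 8, -66, -5)):
  c_1 = (11)·(-35) + (-6)·(52) + (3)·(-9) + (-11)·(8) + (-12)·(-66) + (-6)·(-5) = 10
  c_2 = (10)·(-35) + (-3)·(52) + (0)·(-9) + (-4)·(8) + (-8)·(-66) + (-2)·(-5) = 0
  c_3 = (-15)·(-35) + 8·52 + (-4)·(-9) + 15·8 + (16)·(-66) + (8)·(-5) = 1
  c_4 = (8)·(-35) + (-2)·(52) + (0)·(-9) + (-2)·(8) + (-6)·(-66) + (-1)·(-5) = 1
  c_5 = (13)·(-35) + (-5)·(52) + (3)·(-9) + (-8)·(8) + (-12)·(-66) + (-4)·(-5) = 6
  c_6 = (-2)·(-35) + 0·52 + (0)·(-9) + 0·8 + (1)·(-66) + (0)·(-5) = 4
Expand coordinatewise in base 11:
  c_1 = 10 = 10·11^0
  c_2 = 0
  c_3 = 1 = 1·11^0
  c_4 = 1 = 1·11^0
  c_5 = 6 = 6·11^0
  c_6 = 4 = 4·11^0
Factor λ_0 = (10, 0, 1, 1, 6, 4)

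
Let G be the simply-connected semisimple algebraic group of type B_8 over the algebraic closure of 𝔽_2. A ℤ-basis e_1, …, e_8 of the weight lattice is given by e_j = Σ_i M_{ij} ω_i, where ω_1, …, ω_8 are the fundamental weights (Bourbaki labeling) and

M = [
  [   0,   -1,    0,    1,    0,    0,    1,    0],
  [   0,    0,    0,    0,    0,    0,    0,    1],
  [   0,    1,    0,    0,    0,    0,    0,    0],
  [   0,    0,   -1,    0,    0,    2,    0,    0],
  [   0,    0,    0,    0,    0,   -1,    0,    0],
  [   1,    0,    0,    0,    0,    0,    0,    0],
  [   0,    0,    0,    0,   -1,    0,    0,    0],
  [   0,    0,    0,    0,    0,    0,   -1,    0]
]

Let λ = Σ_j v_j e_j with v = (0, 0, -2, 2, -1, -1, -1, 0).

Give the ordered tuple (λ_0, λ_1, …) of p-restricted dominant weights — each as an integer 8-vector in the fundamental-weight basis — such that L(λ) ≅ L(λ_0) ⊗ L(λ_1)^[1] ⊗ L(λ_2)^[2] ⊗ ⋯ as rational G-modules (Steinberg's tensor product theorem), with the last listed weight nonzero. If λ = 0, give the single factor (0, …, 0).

ω-coordinates c = M·v, v = (0, 0, -2, 2, -1, -1, -1, 0):
  c_1 = (0)·(0) + (-1)·(0) + (0)·(-2) + (1)·(2) + (0)·(-1) + (0)·(-1) + (1)·(-1) + (0)·(0) = 1
  c_2 = (0)·(0) + (0)·(0) + (0)·(-2) + (0)·(2) + (0)·(-1) + (0)·(-1) + (0)·(-1) + (1)·(0) = 0
  c_3 = (0)·(0) + (1)·(0) + (0)·(-2) + (0)·(2) + (0)·(-1) + (0)·(-1) + (0)·(-1) + (0)·(0) = 0
  c_4 = (0)·(0) + (0)·(0) + (-1)·(-2) + (0)·(2) + (0)·(-1) + (2)·(-1) + (0)·(-1) + (0)·(0) = 0
  c_5 = (0)·(0) + (0)·(0) + (0)·(-2) + (0)·(2) + (0)·(-1) + (-1)·(-1) + (0)·(-1) + (0)·(0) = 1
  c_6 = (1)·(0) + (0)·(0) + (0)·(-2) + (0)·(2) + (0)·(-1) + (0)·(-1) + (0)·(-1) + (0)·(0) = 0
  c_7 = (0)·(0) + (0)·(0) + (0)·(-2) + (0)·(2) + (-1)·(-1) + (0)·(-1) + (0)·(-1) + (0)·(0) = 1
  c_8 = (0)·(0) + (0)·(0) + (0)·(-2) + (0)·(2) + (0)·(-1) + (0)·(-1) + (-1)·(-1) + (0)·(0) = 1
Expand coordinatewise in base 2:
  c_1 = 1 = 1·2^0
  c_2 = 0
  c_3 = 0
  c_4 = 0
  c_5 = 1 = 1·2^0
  c_6 = 0
  c_7 = 1 = 1·2^0
  c_8 = 1 = 1·2^0
p-restricted factor λ_0 = (1, 0, 0, 0, 1, 0, 1, 1)

((1, 0, 0, 0, 1, 0, 1, 1),)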